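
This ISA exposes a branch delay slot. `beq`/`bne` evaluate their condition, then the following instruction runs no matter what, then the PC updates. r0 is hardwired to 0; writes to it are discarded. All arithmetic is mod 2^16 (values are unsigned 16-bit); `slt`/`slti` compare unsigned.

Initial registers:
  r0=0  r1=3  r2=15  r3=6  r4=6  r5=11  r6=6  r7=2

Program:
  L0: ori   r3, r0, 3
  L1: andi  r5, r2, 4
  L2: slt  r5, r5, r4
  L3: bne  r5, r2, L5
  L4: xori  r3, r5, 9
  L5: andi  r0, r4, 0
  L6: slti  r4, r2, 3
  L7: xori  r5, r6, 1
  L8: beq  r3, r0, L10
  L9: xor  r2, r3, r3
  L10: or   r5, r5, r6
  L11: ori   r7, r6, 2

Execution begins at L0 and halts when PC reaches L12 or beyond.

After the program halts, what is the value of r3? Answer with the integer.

8

PC=0  ori   r3, r0, 3        | r0=0 r1=3 r2=15 r3=3 r4=6 r5=11 r6=6 r7=2
PC=1  andi  r5, r2, 4        | r0=0 r1=3 r2=15 r3=3 r4=6 r5=4 r6=6 r7=2
PC=2  slt  r5, r5, r4        | r0=0 r1=3 r2=15 r3=3 r4=6 r5=1 r6=6 r7=2
PC=3  bne  r5, r2, L5        | r0=0 r1=3 r2=15 r3=3 r4=6 r5=1 r6=6 r7=2  [TAKEN]
PC=4  xori  r3, r5, 9        | r0=0 r1=3 r2=15 r3=8 r4=6 r5=1 r6=6 r7=2
PC=5  andi  r0, r4, 0        | r0=0 r1=3 r2=15 r3=8 r4=6 r5=1 r6=6 r7=2
PC=6  slti  r4, r2, 3        | r0=0 r1=3 r2=15 r3=8 r4=0 r5=1 r6=6 r7=2
PC=7  xori  r5, r6, 1        | r0=0 r1=3 r2=15 r3=8 r4=0 r5=7 r6=6 r7=2
PC=8  beq  r3, r0, L10       | r0=0 r1=3 r2=15 r3=8 r4=0 r5=7 r6=6 r7=2  [not taken]
PC=9  xor  r2, r3, r3        | r0=0 r1=3 r2=0 r3=8 r4=0 r5=7 r6=6 r7=2
PC=10 or   r5, r5, r6        | r0=0 r1=3 r2=0 r3=8 r4=0 r5=7 r6=6 r7=2
PC=11 ori   r7, r6, 2        | r0=0 r1=3 r2=0 r3=8 r4=0 r5=7 r6=6 r7=6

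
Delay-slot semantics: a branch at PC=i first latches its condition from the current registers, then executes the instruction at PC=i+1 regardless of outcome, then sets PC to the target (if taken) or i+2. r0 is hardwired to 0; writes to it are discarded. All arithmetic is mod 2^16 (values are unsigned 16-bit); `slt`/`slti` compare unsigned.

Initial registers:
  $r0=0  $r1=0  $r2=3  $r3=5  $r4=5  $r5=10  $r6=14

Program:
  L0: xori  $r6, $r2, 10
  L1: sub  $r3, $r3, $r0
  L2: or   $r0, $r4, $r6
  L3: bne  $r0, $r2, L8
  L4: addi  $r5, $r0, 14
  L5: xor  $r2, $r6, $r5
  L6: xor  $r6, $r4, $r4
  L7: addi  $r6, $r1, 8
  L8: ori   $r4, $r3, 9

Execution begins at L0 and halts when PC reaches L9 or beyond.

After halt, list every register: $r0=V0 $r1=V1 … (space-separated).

  step pc=0: xori  $r6, $r2, 10  regs=(0,0,3,5,5,10,9)
  step pc=1: sub  $r3, $r3, $r0  regs=(0,0,3,5,5,10,9)
  step pc=2: or   $r0, $r4, $r6  regs=(0,0,3,5,5,10,9)
  step pc=3: bne  $r0, $r2, L8  cond=T  regs=(0,0,3,5,5,10,9)
  step pc=4: addi  $r5, $r0, 14  regs=(0,0,3,5,5,14,9)
  step pc=8: ori   $r4, $r3, 9  regs=(0,0,3,5,13,14,9)

$r0=0 $r1=0 $r2=3 $r3=5 $r4=13 $r5=14 $r6=9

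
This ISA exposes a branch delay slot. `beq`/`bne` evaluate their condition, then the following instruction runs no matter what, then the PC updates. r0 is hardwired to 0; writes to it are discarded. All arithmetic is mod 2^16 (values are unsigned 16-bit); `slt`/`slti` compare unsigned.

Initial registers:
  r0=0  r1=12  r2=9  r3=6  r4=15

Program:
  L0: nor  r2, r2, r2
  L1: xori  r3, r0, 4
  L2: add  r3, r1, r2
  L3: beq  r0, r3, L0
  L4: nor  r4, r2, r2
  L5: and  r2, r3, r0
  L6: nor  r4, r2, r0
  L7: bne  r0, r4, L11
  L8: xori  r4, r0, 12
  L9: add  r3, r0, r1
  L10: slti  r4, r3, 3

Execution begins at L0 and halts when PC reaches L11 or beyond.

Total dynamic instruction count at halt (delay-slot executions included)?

PC=0  nor  r2, r2, r2        | r0=0 r1=12 r2=65526 r3=6 r4=15
PC=1  xori  r3, r0, 4        | r0=0 r1=12 r2=65526 r3=4 r4=15
PC=2  add  r3, r1, r2        | r0=0 r1=12 r2=65526 r3=2 r4=15
PC=3  beq  r0, r3, L0        | r0=0 r1=12 r2=65526 r3=2 r4=15  [not taken]
PC=4  nor  r4, r2, r2        | r0=0 r1=12 r2=65526 r3=2 r4=9
PC=5  and  r2, r3, r0        | r0=0 r1=12 r2=0 r3=2 r4=9
PC=6  nor  r4, r2, r0        | r0=0 r1=12 r2=0 r3=2 r4=65535
PC=7  bne  r0, r4, L11       | r0=0 r1=12 r2=0 r3=2 r4=65535  [TAKEN]
PC=8  xori  r4, r0, 12       | r0=0 r1=12 r2=0 r3=2 r4=12

9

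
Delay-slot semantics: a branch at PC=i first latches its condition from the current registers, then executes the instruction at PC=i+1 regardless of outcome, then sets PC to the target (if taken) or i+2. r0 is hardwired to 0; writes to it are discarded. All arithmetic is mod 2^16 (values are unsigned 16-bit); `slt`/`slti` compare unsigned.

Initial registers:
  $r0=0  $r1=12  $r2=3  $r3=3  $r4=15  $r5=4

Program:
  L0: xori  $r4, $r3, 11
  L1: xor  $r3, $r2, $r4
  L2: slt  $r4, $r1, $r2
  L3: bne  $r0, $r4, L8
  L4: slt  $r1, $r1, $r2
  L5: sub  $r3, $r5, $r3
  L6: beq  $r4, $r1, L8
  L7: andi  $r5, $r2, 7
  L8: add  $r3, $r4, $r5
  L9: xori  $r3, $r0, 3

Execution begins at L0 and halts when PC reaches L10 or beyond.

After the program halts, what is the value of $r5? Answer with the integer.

3

[0] xori  $r4, $r3, 11  →  {$r0:0, $r1:12, $r2:3, $r3:3, $r4:8, $r5:4}
[1] xor  $r3, $r2, $r4  →  {$r0:0, $r1:12, $r2:3, $r3:11, $r4:8, $r5:4}
[2] slt  $r4, $r1, $r2  →  {$r0:0, $r1:12, $r2:3, $r3:11, $r4:0, $r5:4}
[3] bne  $r0, $r4, L8  →  {$r0:0, $r1:12, $r2:3, $r3:11, $r4:0, $r5:4}  ⟨branch fallthrough⟩
[4] slt  $r1, $r1, $r2  →  {$r0:0, $r1:0, $r2:3, $r3:11, $r4:0, $r5:4}
[5] sub  $r3, $r5, $r3  →  {$r0:0, $r1:0, $r2:3, $r3:65529, $r4:0, $r5:4}
[6] beq  $r4, $r1, L8  →  {$r0:0, $r1:0, $r2:3, $r3:65529, $r4:0, $r5:4}  ⟨branch taken⟩
[7] andi  $r5, $r2, 7  →  {$r0:0, $r1:0, $r2:3, $r3:65529, $r4:0, $r5:3}
[8] add  $r3, $r4, $r5  →  {$r0:0, $r1:0, $r2:3, $r3:3, $r4:0, $r5:3}
[9] xori  $r3, $r0, 3  →  {$r0:0, $r1:0, $r2:3, $r3:3, $r4:0, $r5:3}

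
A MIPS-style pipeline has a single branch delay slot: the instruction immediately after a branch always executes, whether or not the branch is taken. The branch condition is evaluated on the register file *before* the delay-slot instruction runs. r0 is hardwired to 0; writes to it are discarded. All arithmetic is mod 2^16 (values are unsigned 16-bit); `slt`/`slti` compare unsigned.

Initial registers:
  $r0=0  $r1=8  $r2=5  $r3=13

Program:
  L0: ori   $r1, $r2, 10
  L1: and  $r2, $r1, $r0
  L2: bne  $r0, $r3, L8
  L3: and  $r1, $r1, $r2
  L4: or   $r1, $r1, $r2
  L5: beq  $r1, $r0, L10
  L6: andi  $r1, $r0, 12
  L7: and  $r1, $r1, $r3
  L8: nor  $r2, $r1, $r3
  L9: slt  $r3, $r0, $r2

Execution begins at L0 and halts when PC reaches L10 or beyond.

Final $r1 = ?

[0] ori   $r1, $r2, 10  →  {$r0:0, $r1:15, $r2:5, $r3:13}
[1] and  $r2, $r1, $r0  →  {$r0:0, $r1:15, $r2:0, $r3:13}
[2] bne  $r0, $r3, L8  →  {$r0:0, $r1:15, $r2:0, $r3:13}  ⟨branch taken⟩
[3] and  $r1, $r1, $r2  →  {$r0:0, $r1:0, $r2:0, $r3:13}
[8] nor  $r2, $r1, $r3  →  {$r0:0, $r1:0, $r2:65522, $r3:13}
[9] slt  $r3, $r0, $r2  →  {$r0:0, $r1:0, $r2:65522, $r3:1}

0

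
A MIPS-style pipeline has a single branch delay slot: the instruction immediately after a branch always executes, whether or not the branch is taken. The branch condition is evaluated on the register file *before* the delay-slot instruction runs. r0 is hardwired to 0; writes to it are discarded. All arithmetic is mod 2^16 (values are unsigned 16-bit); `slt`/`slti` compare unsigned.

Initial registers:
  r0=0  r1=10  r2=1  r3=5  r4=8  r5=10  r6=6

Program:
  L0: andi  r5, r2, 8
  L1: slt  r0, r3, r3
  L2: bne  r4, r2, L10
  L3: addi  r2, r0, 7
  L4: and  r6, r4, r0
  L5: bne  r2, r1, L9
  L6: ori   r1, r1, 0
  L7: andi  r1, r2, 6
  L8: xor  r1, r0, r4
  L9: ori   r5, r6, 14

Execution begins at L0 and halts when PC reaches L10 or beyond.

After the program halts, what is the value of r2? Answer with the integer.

#0 andi  r5, r2, 8 ; 0/10/1/5/8/0/6
#1 slt  r0, r3, r3 ; 0/10/1/5/8/0/6
#2 bne  r4, r2, L10 ; 0/10/1/5/8/0/6 ; →target
#3 addi  r2, r0, 7 ; 0/10/7/5/8/0/6

7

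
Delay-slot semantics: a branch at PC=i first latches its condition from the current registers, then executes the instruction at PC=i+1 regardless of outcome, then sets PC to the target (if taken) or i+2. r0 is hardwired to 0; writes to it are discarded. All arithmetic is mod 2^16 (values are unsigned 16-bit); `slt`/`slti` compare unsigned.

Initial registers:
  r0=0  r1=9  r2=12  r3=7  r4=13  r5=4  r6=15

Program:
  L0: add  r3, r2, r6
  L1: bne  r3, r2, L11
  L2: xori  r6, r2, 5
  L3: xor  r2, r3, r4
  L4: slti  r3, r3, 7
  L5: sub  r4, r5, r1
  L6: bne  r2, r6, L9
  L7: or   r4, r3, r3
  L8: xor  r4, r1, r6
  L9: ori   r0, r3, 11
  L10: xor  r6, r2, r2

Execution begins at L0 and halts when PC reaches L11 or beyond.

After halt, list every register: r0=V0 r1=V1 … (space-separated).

[0] add  r3, r2, r6  →  {r0:0, r1:9, r2:12, r3:27, r4:13, r5:4, r6:15}
[1] bne  r3, r2, L11  →  {r0:0, r1:9, r2:12, r3:27, r4:13, r5:4, r6:15}  ⟨branch taken⟩
[2] xori  r6, r2, 5  →  {r0:0, r1:9, r2:12, r3:27, r4:13, r5:4, r6:9}

r0=0 r1=9 r2=12 r3=27 r4=13 r5=4 r6=9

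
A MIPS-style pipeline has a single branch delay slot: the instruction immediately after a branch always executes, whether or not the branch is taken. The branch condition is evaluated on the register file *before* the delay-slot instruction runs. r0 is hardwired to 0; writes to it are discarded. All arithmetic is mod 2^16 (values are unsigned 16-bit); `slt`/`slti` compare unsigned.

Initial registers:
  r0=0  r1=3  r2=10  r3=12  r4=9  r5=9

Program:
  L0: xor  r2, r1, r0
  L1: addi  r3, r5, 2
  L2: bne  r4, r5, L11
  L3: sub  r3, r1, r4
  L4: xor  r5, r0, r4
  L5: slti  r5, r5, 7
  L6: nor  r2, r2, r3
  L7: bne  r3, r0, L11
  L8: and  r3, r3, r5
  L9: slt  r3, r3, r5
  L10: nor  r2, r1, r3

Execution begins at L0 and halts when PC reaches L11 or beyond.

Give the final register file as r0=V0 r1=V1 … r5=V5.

  step pc=0: xor  r2, r1, r0  regs=(0,3,3,12,9,9)
  step pc=1: addi  r3, r5, 2  regs=(0,3,3,11,9,9)
  step pc=2: bne  r4, r5, L11  cond=F  regs=(0,3,3,11,9,9)
  step pc=3: sub  r3, r1, r4  regs=(0,3,3,65530,9,9)
  step pc=4: xor  r5, r0, r4  regs=(0,3,3,65530,9,9)
  step pc=5: slti  r5, r5, 7  regs=(0,3,3,65530,9,0)
  step pc=6: nor  r2, r2, r3  regs=(0,3,4,65530,9,0)
  step pc=7: bne  r3, r0, L11  cond=T  regs=(0,3,4,65530,9,0)
  step pc=8: and  r3, r3, r5  regs=(0,3,4,0,9,0)

r0=0 r1=3 r2=4 r3=0 r4=9 r5=0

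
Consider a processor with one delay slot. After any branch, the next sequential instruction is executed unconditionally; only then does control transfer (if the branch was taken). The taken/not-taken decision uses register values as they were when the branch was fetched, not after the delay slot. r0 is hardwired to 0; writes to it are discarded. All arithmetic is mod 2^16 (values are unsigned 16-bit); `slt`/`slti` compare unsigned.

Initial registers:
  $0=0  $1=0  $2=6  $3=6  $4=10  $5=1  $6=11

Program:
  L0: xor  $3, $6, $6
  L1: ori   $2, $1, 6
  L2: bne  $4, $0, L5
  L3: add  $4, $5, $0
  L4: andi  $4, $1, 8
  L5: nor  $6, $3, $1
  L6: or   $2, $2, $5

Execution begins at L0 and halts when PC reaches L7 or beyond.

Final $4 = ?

1

#0 xor  $3, $6, $6 ; 0/0/6/0/10/1/11
#1 ori   $2, $1, 6 ; 0/0/6/0/10/1/11
#2 bne  $4, $0, L5 ; 0/0/6/0/10/1/11 ; →target
#3 add  $4, $5, $0 ; 0/0/6/0/1/1/11
#5 nor  $6, $3, $1 ; 0/0/6/0/1/1/65535
#6 or   $2, $2, $5 ; 0/0/7/0/1/1/65535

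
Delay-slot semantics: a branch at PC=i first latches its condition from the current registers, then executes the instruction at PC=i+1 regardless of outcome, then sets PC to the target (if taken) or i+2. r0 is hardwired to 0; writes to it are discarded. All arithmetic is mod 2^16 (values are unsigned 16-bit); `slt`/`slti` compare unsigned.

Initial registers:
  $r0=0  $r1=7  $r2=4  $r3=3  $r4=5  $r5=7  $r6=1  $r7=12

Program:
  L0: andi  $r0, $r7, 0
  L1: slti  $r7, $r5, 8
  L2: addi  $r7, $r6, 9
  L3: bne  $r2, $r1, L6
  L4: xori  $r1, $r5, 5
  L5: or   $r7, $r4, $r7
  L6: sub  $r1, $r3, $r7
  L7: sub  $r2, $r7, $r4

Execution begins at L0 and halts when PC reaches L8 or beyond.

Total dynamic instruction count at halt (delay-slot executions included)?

[0] andi  $r0, $r7, 0  →  {$r0:0, $r1:7, $r2:4, $r3:3, $r4:5, $r5:7, $r6:1, $r7:12}
[1] slti  $r7, $r5, 8  →  {$r0:0, $r1:7, $r2:4, $r3:3, $r4:5, $r5:7, $r6:1, $r7:1}
[2] addi  $r7, $r6, 9  →  {$r0:0, $r1:7, $r2:4, $r3:3, $r4:5, $r5:7, $r6:1, $r7:10}
[3] bne  $r2, $r1, L6  →  {$r0:0, $r1:7, $r2:4, $r3:3, $r4:5, $r5:7, $r6:1, $r7:10}  ⟨branch taken⟩
[4] xori  $r1, $r5, 5  →  {$r0:0, $r1:2, $r2:4, $r3:3, $r4:5, $r5:7, $r6:1, $r7:10}
[6] sub  $r1, $r3, $r7  →  {$r0:0, $r1:65529, $r2:4, $r3:3, $r4:5, $r5:7, $r6:1, $r7:10}
[7] sub  $r2, $r7, $r4  →  {$r0:0, $r1:65529, $r2:5, $r3:3, $r4:5, $r5:7, $r6:1, $r7:10}

7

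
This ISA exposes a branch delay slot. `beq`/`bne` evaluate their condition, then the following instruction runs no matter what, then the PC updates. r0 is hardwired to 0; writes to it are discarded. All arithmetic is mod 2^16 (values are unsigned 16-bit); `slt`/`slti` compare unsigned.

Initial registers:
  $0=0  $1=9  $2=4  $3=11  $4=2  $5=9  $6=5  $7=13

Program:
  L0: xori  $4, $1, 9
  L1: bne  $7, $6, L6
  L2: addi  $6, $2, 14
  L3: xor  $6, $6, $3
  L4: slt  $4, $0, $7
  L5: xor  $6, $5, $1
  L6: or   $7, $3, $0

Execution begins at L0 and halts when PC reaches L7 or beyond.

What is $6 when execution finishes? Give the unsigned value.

#0 xori  $4, $1, 9 ; 0/9/4/11/0/9/5/13
#1 bne  $7, $6, L6 ; 0/9/4/11/0/9/5/13 ; →target
#2 addi  $6, $2, 14 ; 0/9/4/11/0/9/18/13
#6 or   $7, $3, $0 ; 0/9/4/11/0/9/18/11

18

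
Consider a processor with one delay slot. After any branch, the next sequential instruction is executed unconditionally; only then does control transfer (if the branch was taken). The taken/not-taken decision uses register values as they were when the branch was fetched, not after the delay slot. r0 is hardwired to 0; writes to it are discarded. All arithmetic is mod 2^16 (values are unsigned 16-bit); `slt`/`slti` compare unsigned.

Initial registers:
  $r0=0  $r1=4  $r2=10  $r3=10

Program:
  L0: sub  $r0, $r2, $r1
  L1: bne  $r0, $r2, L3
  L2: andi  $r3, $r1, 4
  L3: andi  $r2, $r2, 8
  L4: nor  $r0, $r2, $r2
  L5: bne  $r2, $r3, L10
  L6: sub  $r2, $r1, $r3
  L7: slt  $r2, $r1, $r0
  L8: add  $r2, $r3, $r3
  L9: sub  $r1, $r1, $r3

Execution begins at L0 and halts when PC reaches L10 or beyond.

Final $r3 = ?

4

  step pc=0: sub  $r0, $r2, $r1  regs=(0,4,10,10)
  step pc=1: bne  $r0, $r2, L3  cond=T  regs=(0,4,10,10)
  step pc=2: andi  $r3, $r1, 4  regs=(0,4,10,4)
  step pc=3: andi  $r2, $r2, 8  regs=(0,4,8,4)
  step pc=4: nor  $r0, $r2, $r2  regs=(0,4,8,4)
  step pc=5: bne  $r2, $r3, L10  cond=T  regs=(0,4,8,4)
  step pc=6: sub  $r2, $r1, $r3  regs=(0,4,0,4)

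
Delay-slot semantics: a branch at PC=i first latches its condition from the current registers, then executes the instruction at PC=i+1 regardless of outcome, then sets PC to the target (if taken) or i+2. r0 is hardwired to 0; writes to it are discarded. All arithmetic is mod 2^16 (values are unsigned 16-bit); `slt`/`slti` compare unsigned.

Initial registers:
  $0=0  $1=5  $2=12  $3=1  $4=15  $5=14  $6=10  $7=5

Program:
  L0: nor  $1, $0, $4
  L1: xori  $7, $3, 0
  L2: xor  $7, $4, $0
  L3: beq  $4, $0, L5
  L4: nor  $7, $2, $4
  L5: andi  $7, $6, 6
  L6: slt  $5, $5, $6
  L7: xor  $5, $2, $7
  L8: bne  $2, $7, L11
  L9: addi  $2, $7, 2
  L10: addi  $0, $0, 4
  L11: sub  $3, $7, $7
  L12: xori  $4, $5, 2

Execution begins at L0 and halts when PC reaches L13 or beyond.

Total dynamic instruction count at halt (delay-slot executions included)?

[0] nor  $1, $0, $4  →  {$0:0, $1:65520, $2:12, $3:1, $4:15, $5:14, $6:10, $7:5}
[1] xori  $7, $3, 0  →  {$0:0, $1:65520, $2:12, $3:1, $4:15, $5:14, $6:10, $7:1}
[2] xor  $7, $4, $0  →  {$0:0, $1:65520, $2:12, $3:1, $4:15, $5:14, $6:10, $7:15}
[3] beq  $4, $0, L5  →  {$0:0, $1:65520, $2:12, $3:1, $4:15, $5:14, $6:10, $7:15}  ⟨branch fallthrough⟩
[4] nor  $7, $2, $4  →  {$0:0, $1:65520, $2:12, $3:1, $4:15, $5:14, $6:10, $7:65520}
[5] andi  $7, $6, 6  →  {$0:0, $1:65520, $2:12, $3:1, $4:15, $5:14, $6:10, $7:2}
[6] slt  $5, $5, $6  →  {$0:0, $1:65520, $2:12, $3:1, $4:15, $5:0, $6:10, $7:2}
[7] xor  $5, $2, $7  →  {$0:0, $1:65520, $2:12, $3:1, $4:15, $5:14, $6:10, $7:2}
[8] bne  $2, $7, L11  →  {$0:0, $1:65520, $2:12, $3:1, $4:15, $5:14, $6:10, $7:2}  ⟨branch taken⟩
[9] addi  $2, $7, 2  →  {$0:0, $1:65520, $2:4, $3:1, $4:15, $5:14, $6:10, $7:2}
[11] sub  $3, $7, $7  →  {$0:0, $1:65520, $2:4, $3:0, $4:15, $5:14, $6:10, $7:2}
[12] xori  $4, $5, 2  →  {$0:0, $1:65520, $2:4, $3:0, $4:12, $5:14, $6:10, $7:2}

12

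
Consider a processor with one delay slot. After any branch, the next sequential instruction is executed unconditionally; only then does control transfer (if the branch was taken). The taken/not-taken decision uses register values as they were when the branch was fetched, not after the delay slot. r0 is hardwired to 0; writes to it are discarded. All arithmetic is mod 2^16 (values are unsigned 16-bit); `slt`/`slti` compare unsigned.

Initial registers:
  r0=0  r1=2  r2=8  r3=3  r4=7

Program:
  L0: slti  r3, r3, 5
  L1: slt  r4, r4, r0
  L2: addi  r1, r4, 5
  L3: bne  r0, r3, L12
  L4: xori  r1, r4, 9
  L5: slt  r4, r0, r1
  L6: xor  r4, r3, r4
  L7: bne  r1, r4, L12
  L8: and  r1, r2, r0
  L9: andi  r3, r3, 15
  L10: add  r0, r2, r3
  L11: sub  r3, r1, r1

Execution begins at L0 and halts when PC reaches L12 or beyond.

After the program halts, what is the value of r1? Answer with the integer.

[0] slti  r3, r3, 5  →  {r0:0, r1:2, r2:8, r3:1, r4:7}
[1] slt  r4, r4, r0  →  {r0:0, r1:2, r2:8, r3:1, r4:0}
[2] addi  r1, r4, 5  →  {r0:0, r1:5, r2:8, r3:1, r4:0}
[3] bne  r0, r3, L12  →  {r0:0, r1:5, r2:8, r3:1, r4:0}  ⟨branch taken⟩
[4] xori  r1, r4, 9  →  {r0:0, r1:9, r2:8, r3:1, r4:0}

9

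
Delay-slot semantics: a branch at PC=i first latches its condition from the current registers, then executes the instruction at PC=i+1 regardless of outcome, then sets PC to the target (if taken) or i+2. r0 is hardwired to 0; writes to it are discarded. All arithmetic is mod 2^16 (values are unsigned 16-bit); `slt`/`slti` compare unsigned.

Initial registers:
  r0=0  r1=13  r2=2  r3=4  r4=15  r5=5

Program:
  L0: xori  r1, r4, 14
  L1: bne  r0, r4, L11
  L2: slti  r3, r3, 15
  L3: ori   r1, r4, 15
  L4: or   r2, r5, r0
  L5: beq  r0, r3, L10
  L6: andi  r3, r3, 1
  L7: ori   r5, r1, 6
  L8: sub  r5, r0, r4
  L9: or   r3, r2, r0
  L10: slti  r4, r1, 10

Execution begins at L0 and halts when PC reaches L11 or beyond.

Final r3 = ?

  step pc=0: xori  r1, r4, 14  regs=(0,1,2,4,15,5)
  step pc=1: bne  r0, r4, L11  cond=T  regs=(0,1,2,4,15,5)
  step pc=2: slti  r3, r3, 15  regs=(0,1,2,1,15,5)

1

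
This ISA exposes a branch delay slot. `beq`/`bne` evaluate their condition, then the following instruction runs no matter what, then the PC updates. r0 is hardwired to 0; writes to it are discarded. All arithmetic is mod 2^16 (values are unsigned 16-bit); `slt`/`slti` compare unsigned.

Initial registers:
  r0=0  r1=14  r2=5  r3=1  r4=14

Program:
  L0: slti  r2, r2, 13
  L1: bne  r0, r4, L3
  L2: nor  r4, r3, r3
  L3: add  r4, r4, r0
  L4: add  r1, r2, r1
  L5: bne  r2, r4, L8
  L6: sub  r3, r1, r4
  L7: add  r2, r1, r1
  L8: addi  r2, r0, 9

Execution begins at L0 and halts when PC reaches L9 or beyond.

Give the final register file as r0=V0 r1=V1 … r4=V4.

r0=0 r1=15 r2=9 r3=17 r4=65534

#0 slti  r2, r2, 13 ; 0/14/1/1/14
#1 bne  r0, r4, L3 ; 0/14/1/1/14 ; →target
#2 nor  r4, r3, r3 ; 0/14/1/1/65534
#3 add  r4, r4, r0 ; 0/14/1/1/65534
#4 add  r1, r2, r1 ; 0/15/1/1/65534
#5 bne  r2, r4, L8 ; 0/15/1/1/65534 ; →target
#6 sub  r3, r1, r4 ; 0/15/1/17/65534
#8 addi  r2, r0, 9 ; 0/15/9/17/65534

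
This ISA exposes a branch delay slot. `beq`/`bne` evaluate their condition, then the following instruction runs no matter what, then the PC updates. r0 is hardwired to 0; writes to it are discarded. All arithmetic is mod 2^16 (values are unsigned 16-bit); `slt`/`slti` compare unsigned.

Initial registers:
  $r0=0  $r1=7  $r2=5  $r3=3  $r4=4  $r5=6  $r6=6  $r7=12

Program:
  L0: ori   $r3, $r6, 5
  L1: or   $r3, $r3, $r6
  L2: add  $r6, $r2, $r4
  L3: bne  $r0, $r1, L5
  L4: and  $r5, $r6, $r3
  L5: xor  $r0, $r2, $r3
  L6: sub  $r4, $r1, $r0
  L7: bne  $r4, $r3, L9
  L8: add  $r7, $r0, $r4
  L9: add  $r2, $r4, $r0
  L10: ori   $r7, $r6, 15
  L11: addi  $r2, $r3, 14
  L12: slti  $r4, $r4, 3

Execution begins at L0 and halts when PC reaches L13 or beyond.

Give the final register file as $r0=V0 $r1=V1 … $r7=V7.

$r0=0 $r1=7 $r2=21 $r3=7 $r4=0 $r5=1 $r6=9 $r7=15

#0 ori   $r3, $r6, 5 ; 0/7/5/7/4/6/6/12
#1 or   $r3, $r3, $r6 ; 0/7/5/7/4/6/6/12
#2 add  $r6, $r2, $r4 ; 0/7/5/7/4/6/9/12
#3 bne  $r0, $r1, L5 ; 0/7/5/7/4/6/9/12 ; →target
#4 and  $r5, $r6, $r3 ; 0/7/5/7/4/1/9/12
#5 xor  $r0, $r2, $r3 ; 0/7/5/7/4/1/9/12
#6 sub  $r4, $r1, $r0 ; 0/7/5/7/7/1/9/12
#7 bne  $r4, $r3, L9 ; 0/7/5/7/7/1/9/12 ; →fallthru
#8 add  $r7, $r0, $r4 ; 0/7/5/7/7/1/9/7
#9 add  $r2, $r4, $r0 ; 0/7/7/7/7/1/9/7
#10 ori   $r7, $r6, 15 ; 0/7/7/7/7/1/9/15
#11 addi  $r2, $r3, 14 ; 0/7/21/7/7/1/9/15
#12 slti  $r4, $r4, 3 ; 0/7/21/7/0/1/9/15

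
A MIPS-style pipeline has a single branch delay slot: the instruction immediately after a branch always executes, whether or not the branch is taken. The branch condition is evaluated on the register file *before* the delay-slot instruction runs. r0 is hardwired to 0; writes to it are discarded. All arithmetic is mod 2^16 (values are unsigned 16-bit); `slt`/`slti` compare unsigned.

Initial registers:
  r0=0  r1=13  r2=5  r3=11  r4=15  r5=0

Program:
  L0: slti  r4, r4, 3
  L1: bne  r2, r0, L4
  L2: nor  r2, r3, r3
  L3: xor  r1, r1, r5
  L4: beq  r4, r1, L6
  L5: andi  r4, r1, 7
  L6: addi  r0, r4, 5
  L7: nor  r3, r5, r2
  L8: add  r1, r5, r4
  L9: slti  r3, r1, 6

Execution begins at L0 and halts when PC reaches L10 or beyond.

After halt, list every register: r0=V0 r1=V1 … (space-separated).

r0=0 r1=5 r2=65524 r3=1 r4=5 r5=0

[0] slti  r4, r4, 3  →  {r0:0, r1:13, r2:5, r3:11, r4:0, r5:0}
[1] bne  r2, r0, L4  →  {r0:0, r1:13, r2:5, r3:11, r4:0, r5:0}  ⟨branch taken⟩
[2] nor  r2, r3, r3  →  {r0:0, r1:13, r2:65524, r3:11, r4:0, r5:0}
[4] beq  r4, r1, L6  →  {r0:0, r1:13, r2:65524, r3:11, r4:0, r5:0}  ⟨branch fallthrough⟩
[5] andi  r4, r1, 7  →  {r0:0, r1:13, r2:65524, r3:11, r4:5, r5:0}
[6] addi  r0, r4, 5  →  {r0:0, r1:13, r2:65524, r3:11, r4:5, r5:0}
[7] nor  r3, r5, r2  →  {r0:0, r1:13, r2:65524, r3:11, r4:5, r5:0}
[8] add  r1, r5, r4  →  {r0:0, r1:5, r2:65524, r3:11, r4:5, r5:0}
[9] slti  r3, r1, 6  →  {r0:0, r1:5, r2:65524, r3:1, r4:5, r5:0}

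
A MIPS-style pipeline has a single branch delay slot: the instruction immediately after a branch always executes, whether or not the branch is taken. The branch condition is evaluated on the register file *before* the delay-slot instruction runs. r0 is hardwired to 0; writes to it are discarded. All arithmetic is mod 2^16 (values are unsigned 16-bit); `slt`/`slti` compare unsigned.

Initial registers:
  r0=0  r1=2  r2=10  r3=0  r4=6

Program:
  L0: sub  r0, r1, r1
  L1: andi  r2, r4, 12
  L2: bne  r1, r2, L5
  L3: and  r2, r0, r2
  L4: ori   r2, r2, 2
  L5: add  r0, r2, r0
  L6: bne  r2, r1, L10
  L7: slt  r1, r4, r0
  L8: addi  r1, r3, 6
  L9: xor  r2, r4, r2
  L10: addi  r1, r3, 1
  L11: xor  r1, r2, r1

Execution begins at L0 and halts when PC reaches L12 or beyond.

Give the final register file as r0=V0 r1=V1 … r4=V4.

  step pc=0: sub  r0, r1, r1  regs=(0,2,10,0,6)
  step pc=1: andi  r2, r4, 12  regs=(0,2,4,0,6)
  step pc=2: bne  r1, r2, L5  cond=T  regs=(0,2,4,0,6)
  step pc=3: and  r2, r0, r2  regs=(0,2,0,0,6)
  step pc=5: add  r0, r2, r0  regs=(0,2,0,0,6)
  step pc=6: bne  r2, r1, L10  cond=T  regs=(0,2,0,0,6)
  step pc=7: slt  r1, r4, r0  regs=(0,0,0,0,6)
  step pc=10: addi  r1, r3, 1  regs=(0,1,0,0,6)
  step pc=11: xor  r1, r2, r1  regs=(0,1,0,0,6)

r0=0 r1=1 r2=0 r3=0 r4=6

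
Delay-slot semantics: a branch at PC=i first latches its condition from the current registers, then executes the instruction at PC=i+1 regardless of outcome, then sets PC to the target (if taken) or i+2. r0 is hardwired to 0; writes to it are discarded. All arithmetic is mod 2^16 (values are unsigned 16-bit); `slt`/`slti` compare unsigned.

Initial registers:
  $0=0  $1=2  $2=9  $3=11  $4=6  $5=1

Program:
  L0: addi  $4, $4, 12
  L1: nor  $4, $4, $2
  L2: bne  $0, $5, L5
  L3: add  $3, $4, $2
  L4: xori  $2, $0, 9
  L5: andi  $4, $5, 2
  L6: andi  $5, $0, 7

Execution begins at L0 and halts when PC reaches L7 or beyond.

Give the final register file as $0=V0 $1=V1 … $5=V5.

  step pc=0: addi  $4, $4, 12  regs=(0,2,9,11,18,1)
  step pc=1: nor  $4, $4, $2  regs=(0,2,9,11,65508,1)
  step pc=2: bne  $0, $5, L5  cond=T  regs=(0,2,9,11,65508,1)
  step pc=3: add  $3, $4, $2  regs=(0,2,9,65517,65508,1)
  step pc=5: andi  $4, $5, 2  regs=(0,2,9,65517,0,1)
  step pc=6: andi  $5, $0, 7  regs=(0,2,9,65517,0,0)

$0=0 $1=2 $2=9 $3=65517 $4=0 $5=0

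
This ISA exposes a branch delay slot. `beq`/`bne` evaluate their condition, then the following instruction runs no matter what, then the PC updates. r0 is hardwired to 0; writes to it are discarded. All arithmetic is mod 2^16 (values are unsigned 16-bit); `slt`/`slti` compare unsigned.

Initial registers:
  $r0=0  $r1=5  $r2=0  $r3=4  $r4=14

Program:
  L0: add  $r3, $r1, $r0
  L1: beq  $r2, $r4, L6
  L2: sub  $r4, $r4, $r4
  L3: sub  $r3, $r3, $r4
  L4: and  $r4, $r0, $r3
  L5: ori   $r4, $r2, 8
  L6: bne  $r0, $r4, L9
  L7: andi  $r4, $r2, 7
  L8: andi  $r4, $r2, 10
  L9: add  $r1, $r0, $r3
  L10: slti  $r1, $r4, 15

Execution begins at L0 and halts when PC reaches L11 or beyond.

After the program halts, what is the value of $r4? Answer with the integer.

0

PC=0  add  $r3, $r1, $r0     | $r0=0 $r1=5 $r2=0 $r3=5 $r4=14
PC=1  beq  $r2, $r4, L6      | $r0=0 $r1=5 $r2=0 $r3=5 $r4=14  [not taken]
PC=2  sub  $r4, $r4, $r4     | $r0=0 $r1=5 $r2=0 $r3=5 $r4=0
PC=3  sub  $r3, $r3, $r4     | $r0=0 $r1=5 $r2=0 $r3=5 $r4=0
PC=4  and  $r4, $r0, $r3     | $r0=0 $r1=5 $r2=0 $r3=5 $r4=0
PC=5  ori   $r4, $r2, 8      | $r0=0 $r1=5 $r2=0 $r3=5 $r4=8
PC=6  bne  $r0, $r4, L9      | $r0=0 $r1=5 $r2=0 $r3=5 $r4=8  [TAKEN]
PC=7  andi  $r4, $r2, 7      | $r0=0 $r1=5 $r2=0 $r3=5 $r4=0
PC=9  add  $r1, $r0, $r3     | $r0=0 $r1=5 $r2=0 $r3=5 $r4=0
PC=10 slti  $r1, $r4, 15     | $r0=0 $r1=1 $r2=0 $r3=5 $r4=0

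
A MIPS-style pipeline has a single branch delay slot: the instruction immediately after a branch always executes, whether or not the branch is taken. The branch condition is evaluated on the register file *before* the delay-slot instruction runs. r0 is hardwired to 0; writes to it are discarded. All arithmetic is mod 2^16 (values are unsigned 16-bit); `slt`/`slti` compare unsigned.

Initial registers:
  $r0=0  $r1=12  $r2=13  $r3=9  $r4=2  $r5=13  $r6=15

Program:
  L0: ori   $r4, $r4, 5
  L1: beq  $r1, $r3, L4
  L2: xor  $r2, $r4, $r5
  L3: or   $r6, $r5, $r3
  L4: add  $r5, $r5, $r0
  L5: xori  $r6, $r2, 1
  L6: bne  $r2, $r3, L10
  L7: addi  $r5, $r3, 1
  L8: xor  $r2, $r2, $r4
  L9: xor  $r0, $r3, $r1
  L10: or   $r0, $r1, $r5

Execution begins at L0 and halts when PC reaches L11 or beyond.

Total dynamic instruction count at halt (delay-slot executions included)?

9

[0] ori   $r4, $r4, 5  →  {$r0:0, $r1:12, $r2:13, $r3:9, $r4:7, $r5:13, $r6:15}
[1] beq  $r1, $r3, L4  →  {$r0:0, $r1:12, $r2:13, $r3:9, $r4:7, $r5:13, $r6:15}  ⟨branch fallthrough⟩
[2] xor  $r2, $r4, $r5  →  {$r0:0, $r1:12, $r2:10, $r3:9, $r4:7, $r5:13, $r6:15}
[3] or   $r6, $r5, $r3  →  {$r0:0, $r1:12, $r2:10, $r3:9, $r4:7, $r5:13, $r6:13}
[4] add  $r5, $r5, $r0  →  {$r0:0, $r1:12, $r2:10, $r3:9, $r4:7, $r5:13, $r6:13}
[5] xori  $r6, $r2, 1  →  {$r0:0, $r1:12, $r2:10, $r3:9, $r4:7, $r5:13, $r6:11}
[6] bne  $r2, $r3, L10  →  {$r0:0, $r1:12, $r2:10, $r3:9, $r4:7, $r5:13, $r6:11}  ⟨branch taken⟩
[7] addi  $r5, $r3, 1  →  {$r0:0, $r1:12, $r2:10, $r3:9, $r4:7, $r5:10, $r6:11}
[10] or   $r0, $r1, $r5  →  {$r0:0, $r1:12, $r2:10, $r3:9, $r4:7, $r5:10, $r6:11}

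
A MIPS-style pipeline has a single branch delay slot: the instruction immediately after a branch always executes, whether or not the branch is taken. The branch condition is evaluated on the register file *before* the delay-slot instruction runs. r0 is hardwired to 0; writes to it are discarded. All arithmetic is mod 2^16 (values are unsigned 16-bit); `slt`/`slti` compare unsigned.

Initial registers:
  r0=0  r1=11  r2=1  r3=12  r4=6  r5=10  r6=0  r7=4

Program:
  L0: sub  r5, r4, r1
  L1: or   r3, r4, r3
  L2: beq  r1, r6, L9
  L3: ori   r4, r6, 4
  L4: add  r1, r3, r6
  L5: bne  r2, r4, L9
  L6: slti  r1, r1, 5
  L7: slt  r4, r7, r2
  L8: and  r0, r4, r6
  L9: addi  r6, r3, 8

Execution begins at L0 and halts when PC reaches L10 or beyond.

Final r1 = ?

0

PC=0  sub  r5, r4, r1        | r0=0 r1=11 r2=1 r3=12 r4=6 r5=65531 r6=0 r7=4
PC=1  or   r3, r4, r3        | r0=0 r1=11 r2=1 r3=14 r4=6 r5=65531 r6=0 r7=4
PC=2  beq  r1, r6, L9        | r0=0 r1=11 r2=1 r3=14 r4=6 r5=65531 r6=0 r7=4  [not taken]
PC=3  ori   r4, r6, 4        | r0=0 r1=11 r2=1 r3=14 r4=4 r5=65531 r6=0 r7=4
PC=4  add  r1, r3, r6        | r0=0 r1=14 r2=1 r3=14 r4=4 r5=65531 r6=0 r7=4
PC=5  bne  r2, r4, L9        | r0=0 r1=14 r2=1 r3=14 r4=4 r5=65531 r6=0 r7=4  [TAKEN]
PC=6  slti  r1, r1, 5        | r0=0 r1=0 r2=1 r3=14 r4=4 r5=65531 r6=0 r7=4
PC=9  addi  r6, r3, 8        | r0=0 r1=0 r2=1 r3=14 r4=4 r5=65531 r6=22 r7=4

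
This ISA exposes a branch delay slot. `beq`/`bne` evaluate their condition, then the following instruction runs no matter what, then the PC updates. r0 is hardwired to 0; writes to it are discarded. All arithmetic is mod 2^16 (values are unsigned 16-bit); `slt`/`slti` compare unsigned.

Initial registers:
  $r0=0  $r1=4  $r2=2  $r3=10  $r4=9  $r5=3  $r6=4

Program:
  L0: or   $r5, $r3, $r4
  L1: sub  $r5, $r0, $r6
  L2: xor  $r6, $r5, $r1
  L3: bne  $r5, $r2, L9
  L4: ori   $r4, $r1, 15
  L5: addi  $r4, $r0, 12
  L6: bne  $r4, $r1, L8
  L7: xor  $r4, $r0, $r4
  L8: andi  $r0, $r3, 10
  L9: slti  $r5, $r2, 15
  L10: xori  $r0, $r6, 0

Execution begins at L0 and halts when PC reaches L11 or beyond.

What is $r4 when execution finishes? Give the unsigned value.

[0] or   $r5, $r3, $r4  →  {$r0:0, $r1:4, $r2:2, $r3:10, $r4:9, $r5:11, $r6:4}
[1] sub  $r5, $r0, $r6  →  {$r0:0, $r1:4, $r2:2, $r3:10, $r4:9, $r5:65532, $r6:4}
[2] xor  $r6, $r5, $r1  →  {$r0:0, $r1:4, $r2:2, $r3:10, $r4:9, $r5:65532, $r6:65528}
[3] bne  $r5, $r2, L9  →  {$r0:0, $r1:4, $r2:2, $r3:10, $r4:9, $r5:65532, $r6:65528}  ⟨branch taken⟩
[4] ori   $r4, $r1, 15  →  {$r0:0, $r1:4, $r2:2, $r3:10, $r4:15, $r5:65532, $r6:65528}
[9] slti  $r5, $r2, 15  →  {$r0:0, $r1:4, $r2:2, $r3:10, $r4:15, $r5:1, $r6:65528}
[10] xori  $r0, $r6, 0  →  {$r0:0, $r1:4, $r2:2, $r3:10, $r4:15, $r5:1, $r6:65528}

15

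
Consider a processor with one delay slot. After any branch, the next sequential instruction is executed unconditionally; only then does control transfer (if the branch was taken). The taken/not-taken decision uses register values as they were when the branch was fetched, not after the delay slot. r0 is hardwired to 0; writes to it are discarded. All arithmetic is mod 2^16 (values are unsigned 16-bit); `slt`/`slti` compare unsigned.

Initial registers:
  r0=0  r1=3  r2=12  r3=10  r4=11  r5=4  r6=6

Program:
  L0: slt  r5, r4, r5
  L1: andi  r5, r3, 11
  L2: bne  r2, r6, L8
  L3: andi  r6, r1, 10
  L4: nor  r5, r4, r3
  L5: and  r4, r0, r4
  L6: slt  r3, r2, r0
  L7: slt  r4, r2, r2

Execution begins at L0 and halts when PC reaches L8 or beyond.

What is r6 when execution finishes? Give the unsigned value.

#0 slt  r5, r4, r5 ; 0/3/12/10/11/0/6
#1 andi  r5, r3, 11 ; 0/3/12/10/11/10/6
#2 bne  r2, r6, L8 ; 0/3/12/10/11/10/6 ; →target
#3 andi  r6, r1, 10 ; 0/3/12/10/11/10/2

2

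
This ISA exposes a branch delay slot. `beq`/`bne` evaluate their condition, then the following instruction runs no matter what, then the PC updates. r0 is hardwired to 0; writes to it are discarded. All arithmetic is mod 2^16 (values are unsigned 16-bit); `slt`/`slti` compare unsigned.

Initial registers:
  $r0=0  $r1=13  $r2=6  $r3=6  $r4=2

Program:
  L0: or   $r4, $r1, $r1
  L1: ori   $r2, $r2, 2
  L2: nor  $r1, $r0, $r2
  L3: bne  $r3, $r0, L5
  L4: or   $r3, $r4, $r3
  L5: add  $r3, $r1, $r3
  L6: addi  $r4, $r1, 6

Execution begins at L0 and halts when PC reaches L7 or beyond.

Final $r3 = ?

PC=0  or   $r4, $r1, $r1     | $r0=0 $r1=13 $r2=6 $r3=6 $r4=13
PC=1  ori   $r2, $r2, 2      | $r0=0 $r1=13 $r2=6 $r3=6 $r4=13
PC=2  nor  $r1, $r0, $r2     | $r0=0 $r1=65529 $r2=6 $r3=6 $r4=13
PC=3  bne  $r3, $r0, L5      | $r0=0 $r1=65529 $r2=6 $r3=6 $r4=13  [TAKEN]
PC=4  or   $r3, $r4, $r3     | $r0=0 $r1=65529 $r2=6 $r3=15 $r4=13
PC=5  add  $r3, $r1, $r3     | $r0=0 $r1=65529 $r2=6 $r3=8 $r4=13
PC=6  addi  $r4, $r1, 6      | $r0=0 $r1=65529 $r2=6 $r3=8 $r4=65535

8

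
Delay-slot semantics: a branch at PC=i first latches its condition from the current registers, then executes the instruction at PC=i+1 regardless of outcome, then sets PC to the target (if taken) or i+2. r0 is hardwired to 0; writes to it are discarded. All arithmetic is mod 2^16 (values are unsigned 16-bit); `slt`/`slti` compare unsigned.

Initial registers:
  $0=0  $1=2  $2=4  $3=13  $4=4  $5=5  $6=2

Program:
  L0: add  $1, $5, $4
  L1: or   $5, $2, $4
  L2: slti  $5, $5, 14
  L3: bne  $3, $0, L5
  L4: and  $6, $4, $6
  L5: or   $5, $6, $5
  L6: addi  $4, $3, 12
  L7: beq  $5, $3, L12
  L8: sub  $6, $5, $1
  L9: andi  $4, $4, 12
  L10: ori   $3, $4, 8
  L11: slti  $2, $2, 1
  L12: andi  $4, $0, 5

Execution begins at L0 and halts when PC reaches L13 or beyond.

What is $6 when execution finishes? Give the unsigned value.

65528

PC=0  add  $1, $5, $4        | $0=0 $1=9 $2=4 $3=13 $4=4 $5=5 $6=2
PC=1  or   $5, $2, $4        | $0=0 $1=9 $2=4 $3=13 $4=4 $5=4 $6=2
PC=2  slti  $5, $5, 14       | $0=0 $1=9 $2=4 $3=13 $4=4 $5=1 $6=2
PC=3  bne  $3, $0, L5        | $0=0 $1=9 $2=4 $3=13 $4=4 $5=1 $6=2  [TAKEN]
PC=4  and  $6, $4, $6        | $0=0 $1=9 $2=4 $3=13 $4=4 $5=1 $6=0
PC=5  or   $5, $6, $5        | $0=0 $1=9 $2=4 $3=13 $4=4 $5=1 $6=0
PC=6  addi  $4, $3, 12       | $0=0 $1=9 $2=4 $3=13 $4=25 $5=1 $6=0
PC=7  beq  $5, $3, L12       | $0=0 $1=9 $2=4 $3=13 $4=25 $5=1 $6=0  [not taken]
PC=8  sub  $6, $5, $1        | $0=0 $1=9 $2=4 $3=13 $4=25 $5=1 $6=65528
PC=9  andi  $4, $4, 12       | $0=0 $1=9 $2=4 $3=13 $4=8 $5=1 $6=65528
PC=10 ori   $3, $4, 8        | $0=0 $1=9 $2=4 $3=8 $4=8 $5=1 $6=65528
PC=11 slti  $2, $2, 1        | $0=0 $1=9 $2=0 $3=8 $4=8 $5=1 $6=65528
PC=12 andi  $4, $0, 5        | $0=0 $1=9 $2=0 $3=8 $4=0 $5=1 $6=65528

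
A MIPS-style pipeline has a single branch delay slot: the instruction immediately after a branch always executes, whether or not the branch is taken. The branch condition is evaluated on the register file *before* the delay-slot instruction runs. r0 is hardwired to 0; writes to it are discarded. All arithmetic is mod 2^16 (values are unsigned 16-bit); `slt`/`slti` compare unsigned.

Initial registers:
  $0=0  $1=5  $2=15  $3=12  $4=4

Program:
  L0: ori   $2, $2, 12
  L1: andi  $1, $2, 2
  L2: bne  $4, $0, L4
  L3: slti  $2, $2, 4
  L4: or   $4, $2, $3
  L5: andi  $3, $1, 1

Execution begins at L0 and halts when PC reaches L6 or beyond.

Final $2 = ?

0

#0 ori   $2, $2, 12 ; 0/5/15/12/4
#1 andi  $1, $2, 2 ; 0/2/15/12/4
#2 bne  $4, $0, L4 ; 0/2/15/12/4 ; →target
#3 slti  $2, $2, 4 ; 0/2/0/12/4
#4 or   $4, $2, $3 ; 0/2/0/12/12
#5 andi  $3, $1, 1 ; 0/2/0/0/12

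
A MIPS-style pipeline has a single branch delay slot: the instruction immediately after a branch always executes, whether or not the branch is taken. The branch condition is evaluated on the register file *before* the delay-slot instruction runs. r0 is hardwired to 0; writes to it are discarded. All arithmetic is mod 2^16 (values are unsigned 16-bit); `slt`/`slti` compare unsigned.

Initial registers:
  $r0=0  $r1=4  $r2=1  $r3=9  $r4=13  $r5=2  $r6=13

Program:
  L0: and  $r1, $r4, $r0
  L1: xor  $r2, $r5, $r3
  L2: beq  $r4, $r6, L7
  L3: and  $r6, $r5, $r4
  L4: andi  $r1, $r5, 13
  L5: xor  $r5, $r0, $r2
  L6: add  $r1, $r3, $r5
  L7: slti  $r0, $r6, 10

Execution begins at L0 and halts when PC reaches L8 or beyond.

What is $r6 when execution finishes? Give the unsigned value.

#0 and  $r1, $r4, $r0 ; 0/0/1/9/13/2/13
#1 xor  $r2, $r5, $r3 ; 0/0/11/9/13/2/13
#2 beq  $r4, $r6, L7 ; 0/0/11/9/13/2/13 ; →target
#3 and  $r6, $r5, $r4 ; 0/0/11/9/13/2/0
#7 slti  $r0, $r6, 10 ; 0/0/11/9/13/2/0

0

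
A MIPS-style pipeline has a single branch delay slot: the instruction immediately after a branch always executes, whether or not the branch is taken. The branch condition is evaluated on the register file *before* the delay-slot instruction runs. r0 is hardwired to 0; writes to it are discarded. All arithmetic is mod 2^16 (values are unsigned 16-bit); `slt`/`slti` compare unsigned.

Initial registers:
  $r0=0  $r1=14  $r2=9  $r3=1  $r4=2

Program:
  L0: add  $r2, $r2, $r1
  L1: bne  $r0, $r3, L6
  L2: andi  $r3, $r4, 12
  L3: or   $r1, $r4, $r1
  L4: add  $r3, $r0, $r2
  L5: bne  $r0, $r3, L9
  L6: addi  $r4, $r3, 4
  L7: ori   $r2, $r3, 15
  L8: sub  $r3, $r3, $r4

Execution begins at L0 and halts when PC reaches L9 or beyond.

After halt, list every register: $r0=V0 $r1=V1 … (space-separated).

$r0=0 $r1=14 $r2=15 $r3=65532 $r4=4

  step pc=0: add  $r2, $r2, $r1  regs=(0,14,23,1,2)
  step pc=1: bne  $r0, $r3, L6  cond=T  regs=(0,14,23,1,2)
  step pc=2: andi  $r3, $r4, 12  regs=(0,14,23,0,2)
  step pc=6: addi  $r4, $r3, 4  regs=(0,14,23,0,4)
  step pc=7: ori   $r2, $r3, 15  regs=(0,14,15,0,4)
  step pc=8: sub  $r3, $r3, $r4  regs=(0,14,15,65532,4)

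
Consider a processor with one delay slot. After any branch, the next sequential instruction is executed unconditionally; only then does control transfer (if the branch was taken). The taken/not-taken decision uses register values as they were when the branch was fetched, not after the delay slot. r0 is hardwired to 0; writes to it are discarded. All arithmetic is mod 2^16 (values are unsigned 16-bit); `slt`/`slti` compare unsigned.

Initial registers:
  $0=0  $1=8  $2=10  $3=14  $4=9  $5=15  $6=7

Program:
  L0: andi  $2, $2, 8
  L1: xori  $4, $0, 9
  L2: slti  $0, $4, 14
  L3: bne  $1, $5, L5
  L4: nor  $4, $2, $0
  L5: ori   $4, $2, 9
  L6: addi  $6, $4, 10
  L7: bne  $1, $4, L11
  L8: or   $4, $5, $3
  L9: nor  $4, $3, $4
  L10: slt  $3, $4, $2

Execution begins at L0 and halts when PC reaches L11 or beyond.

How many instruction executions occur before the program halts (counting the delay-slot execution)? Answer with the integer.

  step pc=0: andi  $2, $2, 8  regs=(0,8,8,14,9,15,7)
  step pc=1: xori  $4, $0, 9  regs=(0,8,8,14,9,15,7)
  step pc=2: slti  $0, $4, 14  regs=(0,8,8,14,9,15,7)
  step pc=3: bne  $1, $5, L5  cond=T  regs=(0,8,8,14,9,15,7)
  step pc=4: nor  $4, $2, $0  regs=(0,8,8,14,65527,15,7)
  step pc=5: ori   $4, $2, 9  regs=(0,8,8,14,9,15,7)
  step pc=6: addi  $6, $4, 10  regs=(0,8,8,14,9,15,19)
  step pc=7: bne  $1, $4, L11  cond=T  regs=(0,8,8,14,9,15,19)
  step pc=8: or   $4, $5, $3  regs=(0,8,8,14,15,15,19)

9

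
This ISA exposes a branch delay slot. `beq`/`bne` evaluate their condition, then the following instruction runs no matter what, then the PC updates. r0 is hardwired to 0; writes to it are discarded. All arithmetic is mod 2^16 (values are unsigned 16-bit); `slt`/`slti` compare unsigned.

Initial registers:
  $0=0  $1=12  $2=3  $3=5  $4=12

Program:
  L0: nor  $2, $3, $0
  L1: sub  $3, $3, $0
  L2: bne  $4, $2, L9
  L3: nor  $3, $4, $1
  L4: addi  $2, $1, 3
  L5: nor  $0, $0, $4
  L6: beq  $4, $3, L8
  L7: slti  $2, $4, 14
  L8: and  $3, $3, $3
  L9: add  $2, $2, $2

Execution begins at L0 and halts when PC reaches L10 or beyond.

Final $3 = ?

65523

PC=0  nor  $2, $3, $0        | $0=0 $1=12 $2=65530 $3=5 $4=12
PC=1  sub  $3, $3, $0        | $0=0 $1=12 $2=65530 $3=5 $4=12
PC=2  bne  $4, $2, L9        | $0=0 $1=12 $2=65530 $3=5 $4=12  [TAKEN]
PC=3  nor  $3, $4, $1        | $0=0 $1=12 $2=65530 $3=65523 $4=12
PC=9  add  $2, $2, $2        | $0=0 $1=12 $2=65524 $3=65523 $4=12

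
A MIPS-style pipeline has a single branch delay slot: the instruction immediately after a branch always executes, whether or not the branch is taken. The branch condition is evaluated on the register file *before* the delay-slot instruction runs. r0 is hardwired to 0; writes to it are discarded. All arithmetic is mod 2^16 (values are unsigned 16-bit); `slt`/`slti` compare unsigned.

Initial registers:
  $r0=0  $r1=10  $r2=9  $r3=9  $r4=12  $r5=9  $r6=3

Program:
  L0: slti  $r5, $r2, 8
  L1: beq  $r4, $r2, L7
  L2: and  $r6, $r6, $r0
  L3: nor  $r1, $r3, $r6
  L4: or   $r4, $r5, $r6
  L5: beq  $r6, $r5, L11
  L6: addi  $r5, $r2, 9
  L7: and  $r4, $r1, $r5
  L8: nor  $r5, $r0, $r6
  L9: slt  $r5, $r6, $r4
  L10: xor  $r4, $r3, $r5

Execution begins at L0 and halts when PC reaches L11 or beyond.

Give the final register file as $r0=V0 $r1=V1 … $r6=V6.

PC=0  slti  $r5, $r2, 8      | $r0=0 $r1=10 $r2=9 $r3=9 $r4=12 $r5=0 $r6=3
PC=1  beq  $r4, $r2, L7      | $r0=0 $r1=10 $r2=9 $r3=9 $r4=12 $r5=0 $r6=3  [not taken]
PC=2  and  $r6, $r6, $r0     | $r0=0 $r1=10 $r2=9 $r3=9 $r4=12 $r5=0 $r6=0
PC=3  nor  $r1, $r3, $r6     | $r0=0 $r1=65526 $r2=9 $r3=9 $r4=12 $r5=0 $r6=0
PC=4  or   $r4, $r5, $r6     | $r0=0 $r1=65526 $r2=9 $r3=9 $r4=0 $r5=0 $r6=0
PC=5  beq  $r6, $r5, L11     | $r0=0 $r1=65526 $r2=9 $r3=9 $r4=0 $r5=0 $r6=0  [TAKEN]
PC=6  addi  $r5, $r2, 9      | $r0=0 $r1=65526 $r2=9 $r3=9 $r4=0 $r5=18 $r6=0

$r0=0 $r1=65526 $r2=9 $r3=9 $r4=0 $r5=18 $r6=0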